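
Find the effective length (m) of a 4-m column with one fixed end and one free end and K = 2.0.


L_eff = K * L
= 2.0 * 4
= 8.0 m

8.0 m


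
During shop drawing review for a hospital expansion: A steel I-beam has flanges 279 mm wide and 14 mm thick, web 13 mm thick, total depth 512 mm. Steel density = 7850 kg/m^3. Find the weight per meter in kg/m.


A_flanges = 2 * 279 * 14 = 7812 mm^2
A_web = (512 - 2 * 14) * 13 = 6292 mm^2
A_total = 7812 + 6292 = 14104 mm^2 = 0.014104 m^2
Weight = rho * A = 7850 * 0.014104 = 110.7164 kg/m

110.7164 kg/m


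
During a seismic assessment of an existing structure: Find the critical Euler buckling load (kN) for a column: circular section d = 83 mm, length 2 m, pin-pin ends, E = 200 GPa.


I = pi * d^4 / 64 = 2329604.88 mm^4
L = 2000.0 mm
P_cr = pi^2 * E * I / L^2
= 9.8696 * 200000.0 * 2329604.88 / 2000.0^2
= 1149613.93 N = 1149.6139 kN

1149.6139 kN


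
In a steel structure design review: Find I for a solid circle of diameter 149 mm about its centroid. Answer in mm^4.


r = d / 2 = 149 / 2 = 74.5 mm
I = pi * r^4 / 4 = pi * 74.5^4 / 4
= 24194406.46 mm^4

24194406.46 mm^4


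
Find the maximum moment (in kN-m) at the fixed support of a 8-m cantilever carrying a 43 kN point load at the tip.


For a cantilever with a point load at the free end:
M_max = P * L = 43 * 8 = 344 kN-m

344 kN-m


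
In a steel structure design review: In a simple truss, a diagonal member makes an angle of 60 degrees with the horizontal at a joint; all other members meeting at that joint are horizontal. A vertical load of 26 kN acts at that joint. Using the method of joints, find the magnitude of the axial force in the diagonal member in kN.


At the joint, only the diagonal has a vertical component, so vertical equilibrium gives:
F * sin(60) = 26
F = 26 / sin(60)
= 26 / 0.866025
= 30.02 kN

30.02 kN


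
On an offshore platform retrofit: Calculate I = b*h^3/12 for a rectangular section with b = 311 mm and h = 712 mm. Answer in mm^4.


I = b * h^3 / 12
= 311 * 712^3 / 12
= 311 * 360944128 / 12
= 9354468650.67 mm^4

9354468650.67 mm^4


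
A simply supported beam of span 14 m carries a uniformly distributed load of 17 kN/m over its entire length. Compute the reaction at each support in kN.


Total load = w * L = 17 * 14 = 238 kN
By symmetry, each reaction R = total / 2 = 238 / 2 = 119.0 kN

119.0 kN


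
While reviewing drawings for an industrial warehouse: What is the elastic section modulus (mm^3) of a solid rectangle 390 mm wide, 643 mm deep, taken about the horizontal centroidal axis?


S = b * h^2 / 6
= 390 * 643^2 / 6
= 390 * 413449 / 6
= 26874185.0 mm^3

26874185.0 mm^3


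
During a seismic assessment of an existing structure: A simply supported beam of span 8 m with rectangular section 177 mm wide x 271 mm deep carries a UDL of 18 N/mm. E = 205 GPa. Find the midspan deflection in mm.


I = 177 * 271^3 / 12 = 293562037.25 mm^4
L = 8000.0 mm, w = 18 N/mm, E = 205000.0 MPa
delta = 5 * w * L^4 / (384 * E * I)
= 5 * 18 * 8000.0^4 / (384 * 205000.0 * 293562037.25)
= 15.9521 mm

15.9521 mm


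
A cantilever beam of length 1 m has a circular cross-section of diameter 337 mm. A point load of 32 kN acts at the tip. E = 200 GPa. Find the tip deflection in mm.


I = pi * d^4 / 64 = pi * 337^4 / 64 = 633125057.57 mm^4
L = 1000.0 mm, P = 32000.0 N, E = 200000.0 MPa
delta = P * L^3 / (3 * E * I)
= 32000.0 * 1000.0^3 / (3 * 200000.0 * 633125057.57)
= 0.0842 mm

0.0842 mm


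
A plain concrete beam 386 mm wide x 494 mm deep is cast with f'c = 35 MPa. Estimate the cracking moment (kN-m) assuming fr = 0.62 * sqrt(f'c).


fr = 0.62 * sqrt(35) = 0.62 * 5.9161 = 3.668 MPa
I = 386 * 494^3 / 12 = 3877813385.33 mm^4
y_t = 247.0 mm
M_cr = fr * I / y_t = 3.668 * 3877813385.33 / 247.0 N-mm
= 57.5858 kN-m

57.5858 kN-m


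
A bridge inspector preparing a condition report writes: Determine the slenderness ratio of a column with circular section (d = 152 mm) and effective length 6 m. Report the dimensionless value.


Radius of gyration r = d / 4 = 152 / 4 = 38.0 mm
L_eff = 6000.0 mm
Slenderness ratio = L / r = 6000.0 / 38.0 = 157.89 (dimensionless)

157.89 (dimensionless)


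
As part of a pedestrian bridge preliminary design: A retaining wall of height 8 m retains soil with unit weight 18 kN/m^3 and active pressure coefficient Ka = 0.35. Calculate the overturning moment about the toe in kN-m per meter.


Pa = 0.5 * Ka * gamma * H^2
= 0.5 * 0.35 * 18 * 8^2
= 201.6 kN/m
Arm = H / 3 = 8 / 3 = 2.6667 m
Mo = Pa * arm = Pa * H / 3 = 201.6 * 8 / 3 = 537.6 kN-m/m

537.6 kN-m/m


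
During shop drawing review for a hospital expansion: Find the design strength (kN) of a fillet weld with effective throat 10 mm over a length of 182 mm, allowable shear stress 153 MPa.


Strength = throat * length * allowable stress
= 10 * 182 * 153 N
= 278460 N
= 278.46 kN

278.46 kN


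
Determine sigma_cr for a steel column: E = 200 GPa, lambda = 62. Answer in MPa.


sigma_cr = pi^2 * E / lambda^2
= 9.8696 * 200000.0 / 62^2
= 9.8696 * 200000.0 / 3844
= 513.507 MPa

513.507 MPa


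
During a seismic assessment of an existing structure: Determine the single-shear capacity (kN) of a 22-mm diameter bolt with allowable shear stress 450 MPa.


A = pi * d^2 / 4 = pi * 22^2 / 4 = 380.1327 mm^2
V = f_v * A / 1000 = 450 * 380.1327 / 1000
= 171.0597 kN

171.0597 kN


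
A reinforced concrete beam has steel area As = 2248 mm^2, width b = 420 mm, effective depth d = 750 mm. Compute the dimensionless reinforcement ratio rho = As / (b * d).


rho = As / (b * d)
= 2248 / (420 * 750)
= 2248 / 315000
= 0.007137 (dimensionless)

0.007137 (dimensionless)


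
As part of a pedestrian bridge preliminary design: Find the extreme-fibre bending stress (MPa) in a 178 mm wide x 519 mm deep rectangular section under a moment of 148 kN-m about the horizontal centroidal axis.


I = b * h^3 / 12 = 178 * 519^3 / 12 = 2073675658.5 mm^4
y = h / 2 = 519 / 2 = 259.5 mm
M = 148 kN-m = 148000000.0 N-mm
sigma = M * y / I = 148000000.0 * 259.5 / 2073675658.5
= 18.52 MPa

18.52 MPa


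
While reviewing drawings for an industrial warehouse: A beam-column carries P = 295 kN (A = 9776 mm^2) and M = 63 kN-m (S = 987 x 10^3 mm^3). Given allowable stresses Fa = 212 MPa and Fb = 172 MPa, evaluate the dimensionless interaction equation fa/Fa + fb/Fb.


f_a = P / A = 295000.0 / 9776 = 30.1759 MPa
f_b = M / S = 63000000.0 / 987000.0 = 63.8298 MPa
Ratio = f_a / Fa + f_b / Fb
= 30.1759 / 212 + 63.8298 / 172
= 0.5134 (dimensionless)

0.5134 (dimensionless)


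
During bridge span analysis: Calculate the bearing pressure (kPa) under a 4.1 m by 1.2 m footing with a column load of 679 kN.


A = 4.1 * 1.2 = 4.92 m^2
q = P / A = 679 / 4.92
= 138.0081 kPa

138.0081 kPa


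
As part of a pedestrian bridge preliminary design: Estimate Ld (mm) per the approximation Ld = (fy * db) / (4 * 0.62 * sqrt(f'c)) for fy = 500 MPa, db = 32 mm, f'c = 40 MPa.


Ld = (fy * db) / (4 * 0.62 * sqrt(f'c))
= (500 * 32) / (4 * 0.62 * sqrt(40))
= 16000 / 15.6849
= 1020.09 mm

1020.09 mm


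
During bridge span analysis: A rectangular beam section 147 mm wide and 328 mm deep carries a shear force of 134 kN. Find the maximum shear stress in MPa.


A = b * h = 147 * 328 = 48216 mm^2
V = 134 kN = 134000.0 N
tau_max = 1.5 * V / A = 1.5 * 134000.0 / 48216
= 4.1687 MPa

4.1687 MPa


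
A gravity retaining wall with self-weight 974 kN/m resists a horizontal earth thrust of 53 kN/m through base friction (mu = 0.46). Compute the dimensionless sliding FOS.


Resisting force = mu * W = 0.46 * 974 = 448.04 kN/m
FOS = Resisting / Driving = 448.04 / 53
= 8.4536 (dimensionless)

8.4536 (dimensionless)


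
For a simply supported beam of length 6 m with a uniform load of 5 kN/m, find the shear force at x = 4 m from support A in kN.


R_A = w * L / 2 = 5 * 6 / 2 = 15.0 kN
V(x) = R_A - w * x = 15.0 - 5 * 4
= -5.0 kN

-5.0 kN


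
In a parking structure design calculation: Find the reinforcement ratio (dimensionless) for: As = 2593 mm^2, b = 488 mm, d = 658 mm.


rho = As / (b * d)
= 2593 / (488 * 658)
= 2593 / 321104
= 0.008075 (dimensionless)

0.008075 (dimensionless)


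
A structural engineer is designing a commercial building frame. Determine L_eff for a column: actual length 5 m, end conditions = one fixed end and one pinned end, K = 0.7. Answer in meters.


L_eff = K * L
= 0.7 * 5
= 3.5 m

3.5 m


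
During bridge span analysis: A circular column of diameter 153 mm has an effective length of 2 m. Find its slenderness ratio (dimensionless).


Radius of gyration r = d / 4 = 153 / 4 = 38.25 mm
L_eff = 2000.0 mm
Slenderness ratio = L / r = 2000.0 / 38.25 = 52.29 (dimensionless)

52.29 (dimensionless)


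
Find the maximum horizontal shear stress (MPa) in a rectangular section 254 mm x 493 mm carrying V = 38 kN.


A = b * h = 254 * 493 = 125222 mm^2
V = 38 kN = 38000.0 N
tau_max = 1.5 * V / A = 1.5 * 38000.0 / 125222
= 0.4552 MPa

0.4552 MPa


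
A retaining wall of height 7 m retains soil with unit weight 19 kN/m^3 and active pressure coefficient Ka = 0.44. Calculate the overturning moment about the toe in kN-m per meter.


Pa = 0.5 * Ka * gamma * H^2
= 0.5 * 0.44 * 19 * 7^2
= 204.82 kN/m
Arm = H / 3 = 7 / 3 = 2.3333 m
Mo = Pa * arm = Pa * H / 3 = 204.82 * 7 / 3 = 477.9133 kN-m/m

477.9133 kN-m/m


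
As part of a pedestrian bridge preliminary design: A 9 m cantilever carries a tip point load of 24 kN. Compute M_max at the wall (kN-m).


For a cantilever with a point load at the free end:
M_max = P * L = 24 * 9 = 216 kN-m

216 kN-m


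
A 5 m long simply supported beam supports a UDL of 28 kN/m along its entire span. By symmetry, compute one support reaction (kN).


Total load = w * L = 28 * 5 = 140 kN
By symmetry, each reaction R = total / 2 = 140 / 2 = 70.0 kN

70.0 kN


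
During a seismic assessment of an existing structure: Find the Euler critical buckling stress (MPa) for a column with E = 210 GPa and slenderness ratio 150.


sigma_cr = pi^2 * E / lambda^2
= 9.8696 * 210000.0 / 150^2
= 9.8696 * 210000.0 / 22500
= 92.1163 MPa

92.1163 MPa


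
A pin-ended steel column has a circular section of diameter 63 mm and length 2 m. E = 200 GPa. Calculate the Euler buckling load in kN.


I = pi * d^4 / 64 = 773271.66 mm^4
L = 2000.0 mm
P_cr = pi^2 * E * I / L^2
= 9.8696 * 200000.0 * 773271.66 / 2000.0^2
= 381594.27 N = 381.5943 kN

381.5943 kN


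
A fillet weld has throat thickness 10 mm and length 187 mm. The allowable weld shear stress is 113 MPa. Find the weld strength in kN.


Strength = throat * length * allowable stress
= 10 * 187 * 113 N
= 211310 N
= 211.31 kN

211.31 kN


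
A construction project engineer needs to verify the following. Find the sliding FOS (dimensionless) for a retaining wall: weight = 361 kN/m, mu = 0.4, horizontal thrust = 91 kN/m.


Resisting force = mu * W = 0.4 * 361 = 144.4 kN/m
FOS = Resisting / Driving = 144.4 / 91
= 1.5868 (dimensionless)

1.5868 (dimensionless)


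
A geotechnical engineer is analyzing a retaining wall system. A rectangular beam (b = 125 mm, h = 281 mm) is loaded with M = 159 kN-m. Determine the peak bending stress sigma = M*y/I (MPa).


I = b * h^3 / 12 = 125 * 281^3 / 12 = 231125427.08 mm^4
y = h / 2 = 281 / 2 = 140.5 mm
M = 159 kN-m = 159000000.0 N-mm
sigma = M * y / I = 159000000.0 * 140.5 / 231125427.08
= 96.66 MPa

96.66 MPa


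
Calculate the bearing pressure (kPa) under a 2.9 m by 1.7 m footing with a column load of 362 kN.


A = 2.9 * 1.7 = 4.93 m^2
q = P / A = 362 / 4.93
= 73.428 kPa

73.428 kPa


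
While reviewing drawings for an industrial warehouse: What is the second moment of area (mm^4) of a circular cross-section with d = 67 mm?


r = d / 2 = 67 / 2 = 33.5 mm
I = pi * r^4 / 4 = pi * 33.5^4 / 4
= 989165.84 mm^4

989165.84 mm^4


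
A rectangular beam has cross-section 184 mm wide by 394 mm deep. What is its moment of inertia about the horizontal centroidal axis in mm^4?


I = b * h^3 / 12
= 184 * 394^3 / 12
= 184 * 61162984 / 12
= 937832421.33 mm^4

937832421.33 mm^4


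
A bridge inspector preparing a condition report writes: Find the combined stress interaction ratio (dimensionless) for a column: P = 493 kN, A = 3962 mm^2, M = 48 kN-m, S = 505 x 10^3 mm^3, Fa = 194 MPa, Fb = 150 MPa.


f_a = P / A = 493000.0 / 3962 = 124.4321 MPa
f_b = M / S = 48000000.0 / 505000.0 = 95.0495 MPa
Ratio = f_a / Fa + f_b / Fb
= 124.4321 / 194 + 95.0495 / 150
= 1.2751 (dimensionless)

1.2751 (dimensionless)


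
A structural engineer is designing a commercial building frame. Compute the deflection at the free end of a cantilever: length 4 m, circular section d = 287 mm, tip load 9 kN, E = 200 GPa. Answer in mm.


I = pi * d^4 / 64 = pi * 287^4 / 64 = 333040834.16 mm^4
L = 4000.0 mm, P = 9000.0 N, E = 200000.0 MPa
delta = P * L^3 / (3 * E * I)
= 9000.0 * 4000.0^3 / (3 * 200000.0 * 333040834.16)
= 2.8825 mm

2.8825 mm


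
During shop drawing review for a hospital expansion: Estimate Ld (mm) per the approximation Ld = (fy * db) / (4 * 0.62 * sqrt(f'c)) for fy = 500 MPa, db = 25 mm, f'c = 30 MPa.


Ld = (fy * db) / (4 * 0.62 * sqrt(f'c))
= (500 * 25) / (4 * 0.62 * sqrt(30))
= 12500 / 13.5835
= 920.23 mm

920.23 mm


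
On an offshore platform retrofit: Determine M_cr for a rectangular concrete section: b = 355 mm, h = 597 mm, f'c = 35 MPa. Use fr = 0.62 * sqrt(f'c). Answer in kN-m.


fr = 0.62 * sqrt(35) = 0.62 * 5.9161 = 3.668 MPa
I = 355 * 597^3 / 12 = 6294628451.25 mm^4
y_t = 298.5 mm
M_cr = fr * I / y_t = 3.668 * 6294628451.25 / 298.5 N-mm
= 77.3484 kN-m

77.3484 kN-m


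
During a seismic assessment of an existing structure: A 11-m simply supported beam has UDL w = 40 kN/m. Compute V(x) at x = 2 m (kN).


R_A = w * L / 2 = 40 * 11 / 2 = 220.0 kN
V(x) = R_A - w * x = 220.0 - 40 * 2
= 140.0 kN

140.0 kN


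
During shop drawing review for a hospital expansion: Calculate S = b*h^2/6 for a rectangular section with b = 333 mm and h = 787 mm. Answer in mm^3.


S = b * h^2 / 6
= 333 * 787^2 / 6
= 333 * 619369 / 6
= 34374979.5 mm^3

34374979.5 mm^3


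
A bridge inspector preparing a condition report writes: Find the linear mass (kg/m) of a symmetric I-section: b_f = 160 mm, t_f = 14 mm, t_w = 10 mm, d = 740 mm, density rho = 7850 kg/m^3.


A_flanges = 2 * 160 * 14 = 4480 mm^2
A_web = (740 - 2 * 14) * 10 = 7120 mm^2
A_total = 4480 + 7120 = 11600 mm^2 = 0.011600 m^2
Weight = rho * A = 7850 * 0.011600 = 91.06 kg/m

91.06 kg/m


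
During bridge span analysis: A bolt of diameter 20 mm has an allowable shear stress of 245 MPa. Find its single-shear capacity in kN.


A = pi * d^2 / 4 = pi * 20^2 / 4 = 314.1593 mm^2
V = f_v * A / 1000 = 245 * 314.1593 / 1000
= 76.969 kN

76.969 kN


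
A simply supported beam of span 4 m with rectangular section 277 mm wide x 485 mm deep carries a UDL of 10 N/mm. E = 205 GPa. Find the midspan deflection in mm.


I = 277 * 485^3 / 12 = 2633441885.42 mm^4
L = 4000.0 mm, w = 10 N/mm, E = 205000.0 MPa
delta = 5 * w * L^4 / (384 * E * I)
= 5 * 10 * 4000.0^4 / (384 * 205000.0 * 2633441885.42)
= 0.0617 mm

0.0617 mm


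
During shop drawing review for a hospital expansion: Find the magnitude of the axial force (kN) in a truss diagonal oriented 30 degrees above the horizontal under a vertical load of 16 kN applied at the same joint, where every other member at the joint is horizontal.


At the joint, only the diagonal has a vertical component, so vertical equilibrium gives:
F * sin(30) = 16
F = 16 / sin(30)
= 16 / 0.5
= 32.0 kN

32.0 kN


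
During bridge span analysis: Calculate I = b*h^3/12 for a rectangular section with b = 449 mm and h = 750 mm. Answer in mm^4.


I = b * h^3 / 12
= 449 * 750^3 / 12
= 449 * 421875000 / 12
= 15785156250.0 mm^4

15785156250.0 mm^4


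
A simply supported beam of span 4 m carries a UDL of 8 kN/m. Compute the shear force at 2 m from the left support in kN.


R_A = w * L / 2 = 8 * 4 / 2 = 16.0 kN
V(x) = R_A - w * x = 16.0 - 8 * 2
= 0.0 kN

0.0 kN


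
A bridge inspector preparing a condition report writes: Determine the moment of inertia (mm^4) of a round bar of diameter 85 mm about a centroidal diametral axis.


r = d / 2 = 85 / 2 = 42.5 mm
I = pi * r^4 / 4 = pi * 42.5^4 / 4
= 2562392.19 mm^4

2562392.19 mm^4


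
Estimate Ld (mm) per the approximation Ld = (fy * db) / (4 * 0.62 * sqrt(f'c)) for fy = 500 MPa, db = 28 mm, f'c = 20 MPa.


Ld = (fy * db) / (4 * 0.62 * sqrt(f'c))
= (500 * 28) / (4 * 0.62 * sqrt(20))
= 14000 / 11.0909
= 1262.3 mm

1262.3 mm


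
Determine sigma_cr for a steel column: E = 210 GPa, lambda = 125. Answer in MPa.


sigma_cr = pi^2 * E / lambda^2
= 9.8696 * 210000.0 / 125^2
= 9.8696 * 210000.0 / 15625
= 132.6475 MPa

132.6475 MPa


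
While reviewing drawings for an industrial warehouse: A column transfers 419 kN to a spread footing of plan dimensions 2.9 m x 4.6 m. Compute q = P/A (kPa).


A = 2.9 * 4.6 = 13.34 m^2
q = P / A = 419 / 13.34
= 31.4093 kPa

31.4093 kPa


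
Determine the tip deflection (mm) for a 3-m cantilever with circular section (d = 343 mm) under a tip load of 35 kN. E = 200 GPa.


I = pi * d^4 / 64 = pi * 343^4 / 64 = 679432596.67 mm^4
L = 3000.0 mm, P = 35000.0 N, E = 200000.0 MPa
delta = P * L^3 / (3 * E * I)
= 35000.0 * 3000.0^3 / (3 * 200000.0 * 679432596.67)
= 2.3181 mm

2.3181 mm


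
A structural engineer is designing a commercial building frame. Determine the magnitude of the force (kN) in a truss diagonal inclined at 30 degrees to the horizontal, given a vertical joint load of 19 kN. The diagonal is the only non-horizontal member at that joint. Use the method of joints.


At the joint, only the diagonal has a vertical component, so vertical equilibrium gives:
F * sin(30) = 19
F = 19 / sin(30)
= 19 / 0.5
= 38.0 kN

38.0 kN


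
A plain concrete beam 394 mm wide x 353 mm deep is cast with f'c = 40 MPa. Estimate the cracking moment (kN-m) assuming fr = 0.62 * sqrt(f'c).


fr = 0.62 * sqrt(40) = 0.62 * 6.3246 = 3.9212 MPa
I = 394 * 353^3 / 12 = 1444239078.17 mm^4
y_t = 176.5 mm
M_cr = fr * I / y_t = 3.9212 * 1444239078.17 / 176.5 N-mm
= 32.086 kN-m

32.086 kN-m


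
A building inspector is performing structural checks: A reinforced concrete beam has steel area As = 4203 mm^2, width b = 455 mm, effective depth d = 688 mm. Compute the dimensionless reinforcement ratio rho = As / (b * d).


rho = As / (b * d)
= 4203 / (455 * 688)
= 4203 / 313040
= 0.013426 (dimensionless)

0.013426 (dimensionless)


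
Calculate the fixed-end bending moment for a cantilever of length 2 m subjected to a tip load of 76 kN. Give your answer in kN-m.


For a cantilever with a point load at the free end:
M_max = P * L = 76 * 2 = 152 kN-m

152 kN-m


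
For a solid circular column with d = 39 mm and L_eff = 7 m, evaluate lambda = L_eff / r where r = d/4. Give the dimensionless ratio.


Radius of gyration r = d / 4 = 39 / 4 = 9.75 mm
L_eff = 7000.0 mm
Slenderness ratio = L / r = 7000.0 / 9.75 = 717.95 (dimensionless)

717.95 (dimensionless)


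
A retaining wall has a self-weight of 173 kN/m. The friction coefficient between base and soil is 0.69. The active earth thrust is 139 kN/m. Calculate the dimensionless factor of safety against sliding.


Resisting force = mu * W = 0.69 * 173 = 119.37 kN/m
FOS = Resisting / Driving = 119.37 / 139
= 0.8588 (dimensionless)

0.8588 (dimensionless)


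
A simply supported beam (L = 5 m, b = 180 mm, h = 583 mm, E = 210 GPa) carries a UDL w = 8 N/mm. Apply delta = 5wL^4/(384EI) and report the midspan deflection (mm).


I = 180 * 583^3 / 12 = 2972329305.0 mm^4
L = 5000.0 mm, w = 8 N/mm, E = 210000.0 MPa
delta = 5 * w * L^4 / (384 * E * I)
= 5 * 8 * 5000.0^4 / (384 * 210000.0 * 2972329305.0)
= 0.1043 mm

0.1043 mm


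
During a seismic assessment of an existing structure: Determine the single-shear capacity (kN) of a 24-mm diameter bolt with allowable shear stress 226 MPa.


A = pi * d^2 / 4 = pi * 24^2 / 4 = 452.3893 mm^2
V = f_v * A / 1000 = 226 * 452.3893 / 1000
= 102.24 kN

102.24 kN


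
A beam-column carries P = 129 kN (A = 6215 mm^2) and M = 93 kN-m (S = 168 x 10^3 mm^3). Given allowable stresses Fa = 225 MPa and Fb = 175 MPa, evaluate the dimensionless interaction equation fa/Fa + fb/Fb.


f_a = P / A = 129000.0 / 6215 = 20.7562 MPa
f_b = M / S = 93000000.0 / 168000.0 = 553.5714 MPa
Ratio = f_a / Fa + f_b / Fb
= 20.7562 / 225 + 553.5714 / 175
= 3.2555 (dimensionless)

3.2555 (dimensionless)


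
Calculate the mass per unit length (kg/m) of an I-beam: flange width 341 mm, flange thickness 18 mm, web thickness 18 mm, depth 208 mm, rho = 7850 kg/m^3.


A_flanges = 2 * 341 * 18 = 12276 mm^2
A_web = (208 - 2 * 18) * 18 = 3096 mm^2
A_total = 12276 + 3096 = 15372 mm^2 = 0.015372 m^2
Weight = rho * A = 7850 * 0.015372 = 120.6702 kg/m

120.6702 kg/m


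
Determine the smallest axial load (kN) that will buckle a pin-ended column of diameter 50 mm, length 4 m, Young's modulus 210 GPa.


I = pi * d^4 / 64 = 306796.16 mm^4
L = 4000.0 mm
P_cr = pi^2 * E * I / L^2
= 9.8696 * 210000.0 * 306796.16 / 4000.0^2
= 39741.93 N = 39.7419 kN

39.7419 kN


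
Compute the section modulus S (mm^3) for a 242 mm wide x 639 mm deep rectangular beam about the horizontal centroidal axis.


S = b * h^2 / 6
= 242 * 639^2 / 6
= 242 * 408321 / 6
= 16468947.0 mm^3

16468947.0 mm^3


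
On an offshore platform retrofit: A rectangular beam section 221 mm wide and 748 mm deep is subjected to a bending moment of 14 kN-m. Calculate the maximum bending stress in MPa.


I = b * h^3 / 12 = 221 * 748^3 / 12 = 7707540602.67 mm^4
y = h / 2 = 748 / 2 = 374.0 mm
M = 14 kN-m = 14000000.0 N-mm
sigma = M * y / I = 14000000.0 * 374.0 / 7707540602.67
= 0.68 MPa

0.68 MPa


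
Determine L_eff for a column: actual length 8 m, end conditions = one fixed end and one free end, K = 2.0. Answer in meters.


L_eff = K * L
= 2.0 * 8
= 16.0 m

16.0 m


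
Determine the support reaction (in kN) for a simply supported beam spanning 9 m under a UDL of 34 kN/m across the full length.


Total load = w * L = 34 * 9 = 306 kN
By symmetry, each reaction R = total / 2 = 306 / 2 = 153.0 kN

153.0 kN


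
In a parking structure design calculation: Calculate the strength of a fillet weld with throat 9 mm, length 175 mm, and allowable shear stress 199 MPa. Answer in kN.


Strength = throat * length * allowable stress
= 9 * 175 * 199 N
= 313425 N
= 313.43 kN

313.43 kN


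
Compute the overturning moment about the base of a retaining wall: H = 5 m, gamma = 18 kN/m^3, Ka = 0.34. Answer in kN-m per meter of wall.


Pa = 0.5 * Ka * gamma * H^2
= 0.5 * 0.34 * 18 * 5^2
= 76.5 kN/m
Arm = H / 3 = 5 / 3 = 1.6667 m
Mo = Pa * arm = Pa * H / 3 = 76.5 * 5 / 3 = 127.5 kN-m/m

127.5 kN-m/m


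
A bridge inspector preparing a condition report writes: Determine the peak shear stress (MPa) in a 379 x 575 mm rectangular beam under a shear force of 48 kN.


A = b * h = 379 * 575 = 217925 mm^2
V = 48 kN = 48000.0 N
tau_max = 1.5 * V / A = 1.5 * 48000.0 / 217925
= 0.3304 MPa

0.3304 MPa


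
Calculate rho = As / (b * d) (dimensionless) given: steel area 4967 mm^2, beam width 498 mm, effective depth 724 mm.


rho = As / (b * d)
= 4967 / (498 * 724)
= 4967 / 360552
= 0.013776 (dimensionless)

0.013776 (dimensionless)


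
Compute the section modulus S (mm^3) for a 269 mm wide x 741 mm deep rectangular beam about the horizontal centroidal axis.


S = b * h^2 / 6
= 269 * 741^2 / 6
= 269 * 549081 / 6
= 24617131.5 mm^3

24617131.5 mm^3


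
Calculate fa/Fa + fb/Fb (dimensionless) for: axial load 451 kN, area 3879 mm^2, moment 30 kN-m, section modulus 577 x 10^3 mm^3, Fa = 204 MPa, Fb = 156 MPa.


f_a = P / A = 451000.0 / 3879 = 116.2671 MPa
f_b = M / S = 30000000.0 / 577000.0 = 51.9931 MPa
Ratio = f_a / Fa + f_b / Fb
= 116.2671 / 204 + 51.9931 / 156
= 0.9032 (dimensionless)

0.9032 (dimensionless)


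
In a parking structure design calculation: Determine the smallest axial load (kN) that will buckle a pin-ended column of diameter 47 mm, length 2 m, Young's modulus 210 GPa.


I = pi * d^4 / 64 = 239530.78 mm^4
L = 2000.0 mm
P_cr = pi^2 * E * I / L^2
= 9.8696 * 210000.0 * 239530.78 / 2000.0^2
= 124113.89 N = 124.1139 kN

124.1139 kN


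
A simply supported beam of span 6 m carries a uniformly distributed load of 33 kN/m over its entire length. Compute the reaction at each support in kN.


Total load = w * L = 33 * 6 = 198 kN
By symmetry, each reaction R = total / 2 = 198 / 2 = 99.0 kN

99.0 kN


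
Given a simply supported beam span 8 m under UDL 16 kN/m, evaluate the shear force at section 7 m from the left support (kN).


R_A = w * L / 2 = 16 * 8 / 2 = 64.0 kN
V(x) = R_A - w * x = 64.0 - 16 * 7
= -48.0 kN

-48.0 kN


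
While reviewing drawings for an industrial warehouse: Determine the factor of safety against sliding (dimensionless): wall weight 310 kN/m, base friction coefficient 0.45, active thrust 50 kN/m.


Resisting force = mu * W = 0.45 * 310 = 139.5 kN/m
FOS = Resisting / Driving = 139.5 / 50
= 2.79 (dimensionless)

2.79 (dimensionless)


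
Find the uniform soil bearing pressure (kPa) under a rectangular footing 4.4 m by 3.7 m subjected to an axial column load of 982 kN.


A = 4.4 * 3.7 = 16.28 m^2
q = P / A = 982 / 16.28
= 60.3194 kPa

60.3194 kPa


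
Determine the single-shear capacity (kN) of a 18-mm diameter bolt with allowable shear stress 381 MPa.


A = pi * d^2 / 4 = pi * 18^2 / 4 = 254.469 mm^2
V = f_v * A / 1000 = 381 * 254.469 / 1000
= 96.9527 kN

96.9527 kN


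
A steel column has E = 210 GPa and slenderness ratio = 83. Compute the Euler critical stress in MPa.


sigma_cr = pi^2 * E / lambda^2
= 9.8696 * 210000.0 / 83^2
= 9.8696 * 210000.0 / 6889
= 300.8589 MPa

300.8589 MPa


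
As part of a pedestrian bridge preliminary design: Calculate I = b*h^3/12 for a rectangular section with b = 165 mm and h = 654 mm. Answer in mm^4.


I = b * h^3 / 12
= 165 * 654^3 / 12
= 165 * 279726264 / 12
= 3846236130.0 mm^4

3846236130.0 mm^4


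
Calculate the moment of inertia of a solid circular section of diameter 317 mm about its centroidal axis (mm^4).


r = d / 2 = 317 / 2 = 158.5 mm
I = pi * r^4 / 4 = pi * 158.5^4 / 4
= 495686336.22 mm^4

495686336.22 mm^4


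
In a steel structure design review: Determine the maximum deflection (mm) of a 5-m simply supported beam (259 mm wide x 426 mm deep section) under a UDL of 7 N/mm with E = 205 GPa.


I = 259 * 426^3 / 12 = 1668581082.0 mm^4
L = 5000.0 mm, w = 7 N/mm, E = 205000.0 MPa
delta = 5 * w * L^4 / (384 * E * I)
= 5 * 7 * 5000.0^4 / (384 * 205000.0 * 1668581082.0)
= 0.1665 mm

0.1665 mm


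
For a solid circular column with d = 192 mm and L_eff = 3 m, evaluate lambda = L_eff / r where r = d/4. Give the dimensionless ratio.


Radius of gyration r = d / 4 = 192 / 4 = 48.0 mm
L_eff = 3000.0 mm
Slenderness ratio = L / r = 3000.0 / 48.0 = 62.5 (dimensionless)

62.5 (dimensionless)


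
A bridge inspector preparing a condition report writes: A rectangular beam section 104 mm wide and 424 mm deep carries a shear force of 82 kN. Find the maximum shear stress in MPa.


A = b * h = 104 * 424 = 44096 mm^2
V = 82 kN = 82000.0 N
tau_max = 1.5 * V / A = 1.5 * 82000.0 / 44096
= 2.7894 MPa

2.7894 MPa


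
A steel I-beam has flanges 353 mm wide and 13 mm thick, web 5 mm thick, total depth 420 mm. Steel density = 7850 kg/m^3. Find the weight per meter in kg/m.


A_flanges = 2 * 353 * 13 = 9178 mm^2
A_web = (420 - 2 * 13) * 5 = 1970 mm^2
A_total = 9178 + 1970 = 11148 mm^2 = 0.011148 m^2
Weight = rho * A = 7850 * 0.011148 = 87.5118 kg/m

87.5118 kg/m


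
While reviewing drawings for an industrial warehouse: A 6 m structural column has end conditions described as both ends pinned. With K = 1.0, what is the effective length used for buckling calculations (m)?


L_eff = K * L
= 1.0 * 6
= 6.0 m

6.0 m


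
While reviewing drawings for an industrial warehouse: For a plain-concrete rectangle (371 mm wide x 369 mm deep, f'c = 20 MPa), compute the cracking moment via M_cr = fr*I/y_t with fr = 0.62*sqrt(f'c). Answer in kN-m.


fr = 0.62 * sqrt(20) = 0.62 * 4.4721 = 2.7727 MPa
I = 371 * 369^3 / 12 = 1553358728.25 mm^4
y_t = 184.5 mm
M_cr = fr * I / y_t = 2.7727 * 1553358728.25 / 184.5 N-mm
= 23.3444 kN-m

23.3444 kN-m


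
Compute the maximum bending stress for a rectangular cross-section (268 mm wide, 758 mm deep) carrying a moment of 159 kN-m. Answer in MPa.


I = b * h^3 / 12 = 268 * 758^3 / 12 = 9726602434.67 mm^4
y = h / 2 = 758 / 2 = 379.0 mm
M = 159 kN-m = 159000000.0 N-mm
sigma = M * y / I = 159000000.0 * 379.0 / 9726602434.67
= 6.2 MPa

6.2 MPa


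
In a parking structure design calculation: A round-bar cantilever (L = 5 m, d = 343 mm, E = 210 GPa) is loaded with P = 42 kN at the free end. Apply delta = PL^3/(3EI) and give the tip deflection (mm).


I = pi * d^4 / 64 = pi * 343^4 / 64 = 679432596.67 mm^4
L = 5000.0 mm, P = 42000.0 N, E = 210000.0 MPa
delta = P * L^3 / (3 * E * I)
= 42000.0 * 5000.0^3 / (3 * 210000.0 * 679432596.67)
= 12.2651 mm

12.2651 mm


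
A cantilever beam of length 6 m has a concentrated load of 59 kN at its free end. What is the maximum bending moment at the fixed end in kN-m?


For a cantilever with a point load at the free end:
M_max = P * L = 59 * 6 = 354 kN-m

354 kN-m


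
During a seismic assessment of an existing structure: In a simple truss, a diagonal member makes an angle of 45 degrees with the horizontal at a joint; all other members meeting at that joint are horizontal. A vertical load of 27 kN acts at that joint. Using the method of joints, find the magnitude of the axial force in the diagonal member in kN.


At the joint, only the diagonal has a vertical component, so vertical equilibrium gives:
F * sin(45) = 27
F = 27 / sin(45)
= 27 / 0.707107
= 38.18 kN

38.18 kN


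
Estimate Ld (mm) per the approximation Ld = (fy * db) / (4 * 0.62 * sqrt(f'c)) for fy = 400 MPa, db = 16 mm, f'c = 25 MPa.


Ld = (fy * db) / (4 * 0.62 * sqrt(f'c))
= (400 * 16) / (4 * 0.62 * sqrt(25))
= 6400 / 12.4
= 516.13 mm

516.13 mm


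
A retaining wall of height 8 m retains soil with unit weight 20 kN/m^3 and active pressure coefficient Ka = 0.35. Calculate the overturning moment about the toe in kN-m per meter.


Pa = 0.5 * Ka * gamma * H^2
= 0.5 * 0.35 * 20 * 8^2
= 224.0 kN/m
Arm = H / 3 = 8 / 3 = 2.6667 m
Mo = Pa * arm = Pa * H / 3 = 224.0 * 8 / 3 = 597.3333 kN-m/m

597.3333 kN-m/m


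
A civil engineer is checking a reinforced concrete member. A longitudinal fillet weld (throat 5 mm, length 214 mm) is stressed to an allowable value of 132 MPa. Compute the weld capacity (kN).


Strength = throat * length * allowable stress
= 5 * 214 * 132 N
= 141240 N
= 141.24 kN

141.24 kN


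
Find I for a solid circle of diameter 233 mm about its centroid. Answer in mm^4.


r = d / 2 = 233 / 2 = 116.5 mm
I = pi * r^4 / 4 = pi * 116.5^4 / 4
= 144675030.57 mm^4

144675030.57 mm^4


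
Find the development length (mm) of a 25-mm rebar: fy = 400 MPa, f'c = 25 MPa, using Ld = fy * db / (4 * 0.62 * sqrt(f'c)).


Ld = (fy * db) / (4 * 0.62 * sqrt(f'c))
= (400 * 25) / (4 * 0.62 * sqrt(25))
= 10000 / 12.4
= 806.45 mm

806.45 mm


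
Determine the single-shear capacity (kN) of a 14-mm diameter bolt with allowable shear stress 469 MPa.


A = pi * d^2 / 4 = pi * 14^2 / 4 = 153.938 mm^2
V = f_v * A / 1000 = 469 * 153.938 / 1000
= 72.1969 kN

72.1969 kN


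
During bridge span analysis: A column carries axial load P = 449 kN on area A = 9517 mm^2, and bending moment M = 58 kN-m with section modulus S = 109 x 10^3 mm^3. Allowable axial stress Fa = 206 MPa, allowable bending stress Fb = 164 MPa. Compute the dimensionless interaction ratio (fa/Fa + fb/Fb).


f_a = P / A = 449000.0 / 9517 = 47.1787 MPa
f_b = M / S = 58000000.0 / 109000.0 = 532.1101 MPa
Ratio = f_a / Fa + f_b / Fb
= 47.1787 / 206 + 532.1101 / 164
= 3.4736 (dimensionless)

3.4736 (dimensionless)


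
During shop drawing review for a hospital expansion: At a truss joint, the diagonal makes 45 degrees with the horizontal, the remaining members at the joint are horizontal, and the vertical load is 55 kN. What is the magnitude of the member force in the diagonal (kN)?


At the joint, only the diagonal has a vertical component, so vertical equilibrium gives:
F * sin(45) = 55
F = 55 / sin(45)
= 55 / 0.707107
= 77.78 kN

77.78 kN


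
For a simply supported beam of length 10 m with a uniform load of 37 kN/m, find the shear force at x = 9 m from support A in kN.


R_A = w * L / 2 = 37 * 10 / 2 = 185.0 kN
V(x) = R_A - w * x = 185.0 - 37 * 9
= -148.0 kN

-148.0 kN


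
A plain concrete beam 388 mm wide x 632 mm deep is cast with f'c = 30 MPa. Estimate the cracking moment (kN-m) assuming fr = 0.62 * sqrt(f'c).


fr = 0.62 * sqrt(30) = 0.62 * 5.4772 = 3.3959 MPa
I = 388 * 632^3 / 12 = 8162096298.67 mm^4
y_t = 316.0 mm
M_cr = fr * I / y_t = 3.3959 * 8162096298.67 / 316.0 N-mm
= 87.7136 kN-m

87.7136 kN-m


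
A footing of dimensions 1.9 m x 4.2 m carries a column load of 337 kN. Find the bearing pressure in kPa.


A = 1.9 * 4.2 = 7.98 m^2
q = P / A = 337 / 7.98
= 42.2306 kPa

42.2306 kPa


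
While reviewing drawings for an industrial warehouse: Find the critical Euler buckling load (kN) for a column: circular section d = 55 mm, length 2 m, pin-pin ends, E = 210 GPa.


I = pi * d^4 / 64 = 449180.25 mm^4
L = 2000.0 mm
P_cr = pi^2 * E * I / L^2
= 9.8696 * 210000.0 * 449180.25 / 2000.0^2
= 232744.65 N = 232.7446 kN

232.7446 kN


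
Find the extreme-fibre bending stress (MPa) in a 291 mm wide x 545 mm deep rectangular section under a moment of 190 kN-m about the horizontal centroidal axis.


I = b * h^3 / 12 = 291 * 545^3 / 12 = 3925556656.25 mm^4
y = h / 2 = 545 / 2 = 272.5 mm
M = 190 kN-m = 190000000.0 N-mm
sigma = M * y / I = 190000000.0 * 272.5 / 3925556656.25
= 13.19 MPa

13.19 MPa


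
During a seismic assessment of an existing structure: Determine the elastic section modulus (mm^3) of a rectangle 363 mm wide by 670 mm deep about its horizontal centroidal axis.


S = b * h^2 / 6
= 363 * 670^2 / 6
= 363 * 448900 / 6
= 27158450.0 mm^3

27158450.0 mm^3


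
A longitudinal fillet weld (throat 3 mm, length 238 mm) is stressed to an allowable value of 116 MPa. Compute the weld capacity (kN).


Strength = throat * length * allowable stress
= 3 * 238 * 116 N
= 82824 N
= 82.82 kN

82.82 kN


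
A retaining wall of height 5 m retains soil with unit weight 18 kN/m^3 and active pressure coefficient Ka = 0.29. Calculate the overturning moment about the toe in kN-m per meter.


Pa = 0.5 * Ka * gamma * H^2
= 0.5 * 0.29 * 18 * 5^2
= 65.25 kN/m
Arm = H / 3 = 5 / 3 = 1.6667 m
Mo = Pa * arm = Pa * H / 3 = 65.25 * 5 / 3 = 108.75 kN-m/m

108.75 kN-m/m


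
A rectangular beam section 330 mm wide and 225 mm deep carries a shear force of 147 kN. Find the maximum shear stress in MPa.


A = b * h = 330 * 225 = 74250 mm^2
V = 147 kN = 147000.0 N
tau_max = 1.5 * V / A = 1.5 * 147000.0 / 74250
= 2.9697 MPa

2.9697 MPa


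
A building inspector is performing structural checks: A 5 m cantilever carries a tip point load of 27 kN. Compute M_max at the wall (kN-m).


For a cantilever with a point load at the free end:
M_max = P * L = 27 * 5 = 135 kN-m

135 kN-m


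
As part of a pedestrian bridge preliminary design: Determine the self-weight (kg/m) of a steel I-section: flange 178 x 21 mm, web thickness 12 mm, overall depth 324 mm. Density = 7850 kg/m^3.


A_flanges = 2 * 178 * 21 = 7476 mm^2
A_web = (324 - 2 * 21) * 12 = 3384 mm^2
A_total = 7476 + 3384 = 10860 mm^2 = 0.010860 m^2
Weight = rho * A = 7850 * 0.010860 = 85.251 kg/m

85.251 kg/m


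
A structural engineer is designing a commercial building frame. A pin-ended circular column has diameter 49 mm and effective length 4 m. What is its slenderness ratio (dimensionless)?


Radius of gyration r = d / 4 = 49 / 4 = 12.25 mm
L_eff = 4000.0 mm
Slenderness ratio = L / r = 4000.0 / 12.25 = 326.53 (dimensionless)

326.53 (dimensionless)


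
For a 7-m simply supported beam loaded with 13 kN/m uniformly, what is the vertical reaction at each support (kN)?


Total load = w * L = 13 * 7 = 91 kN
By symmetry, each reaction R = total / 2 = 91 / 2 = 45.5 kN

45.5 kN


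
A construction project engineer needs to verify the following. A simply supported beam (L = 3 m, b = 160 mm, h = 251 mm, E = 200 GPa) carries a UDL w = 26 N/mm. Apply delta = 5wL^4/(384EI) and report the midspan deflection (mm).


I = 160 * 251^3 / 12 = 210843346.67 mm^4
L = 3000.0 mm, w = 26 N/mm, E = 200000.0 MPa
delta = 5 * w * L^4 / (384 * E * I)
= 5 * 26 * 3000.0^4 / (384 * 200000.0 * 210843346.67)
= 0.6503 mm

0.6503 mm


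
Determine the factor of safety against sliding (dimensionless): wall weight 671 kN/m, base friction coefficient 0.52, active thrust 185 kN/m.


Resisting force = mu * W = 0.52 * 671 = 348.92 kN/m
FOS = Resisting / Driving = 348.92 / 185
= 1.8861 (dimensionless)

1.8861 (dimensionless)


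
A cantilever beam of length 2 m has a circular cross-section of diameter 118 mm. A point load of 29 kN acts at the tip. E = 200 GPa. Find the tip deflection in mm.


I = pi * d^4 / 64 = pi * 118^4 / 64 = 9516953.07 mm^4
L = 2000.0 mm, P = 29000.0 N, E = 200000.0 MPa
delta = P * L^3 / (3 * E * I)
= 29000.0 * 2000.0^3 / (3 * 200000.0 * 9516953.07)
= 40.6293 mm

40.6293 mm


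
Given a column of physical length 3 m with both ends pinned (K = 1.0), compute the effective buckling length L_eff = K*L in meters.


L_eff = K * L
= 1.0 * 3
= 3.0 m

3.0 m


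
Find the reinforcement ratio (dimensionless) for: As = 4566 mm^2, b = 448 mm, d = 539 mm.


rho = As / (b * d)
= 4566 / (448 * 539)
= 4566 / 241472
= 0.018909 (dimensionless)

0.018909 (dimensionless)


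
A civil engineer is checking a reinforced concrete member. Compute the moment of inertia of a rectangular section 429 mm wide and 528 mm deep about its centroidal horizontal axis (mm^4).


I = b * h^3 / 12
= 429 * 528^3 / 12
= 429 * 147197952 / 12
= 5262326784.0 mm^4

5262326784.0 mm^4


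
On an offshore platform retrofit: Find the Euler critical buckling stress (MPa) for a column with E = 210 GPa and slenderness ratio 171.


sigma_cr = pi^2 * E / lambda^2
= 9.8696 * 210000.0 / 171^2
= 9.8696 * 210000.0 / 29241
= 70.8805 MPa

70.8805 MPa


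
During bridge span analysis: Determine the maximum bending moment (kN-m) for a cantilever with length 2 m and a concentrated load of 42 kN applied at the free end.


For a cantilever with a point load at the free end:
M_max = P * L = 42 * 2 = 84 kN-m

84 kN-m


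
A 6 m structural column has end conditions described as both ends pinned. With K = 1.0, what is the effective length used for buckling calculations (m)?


L_eff = K * L
= 1.0 * 6
= 6.0 m

6.0 m


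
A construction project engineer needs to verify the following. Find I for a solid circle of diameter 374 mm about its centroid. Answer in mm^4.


r = d / 2 = 374 / 2 = 187.0 mm
I = pi * r^4 / 4 = pi * 187.0^4 / 4
= 960409190.91 mm^4

960409190.91 mm^4


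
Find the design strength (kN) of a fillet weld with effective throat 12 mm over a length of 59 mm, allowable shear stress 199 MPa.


Strength = throat * length * allowable stress
= 12 * 59 * 199 N
= 140892 N
= 140.89 kN

140.89 kN


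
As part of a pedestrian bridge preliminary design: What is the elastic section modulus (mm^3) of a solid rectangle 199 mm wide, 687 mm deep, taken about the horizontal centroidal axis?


S = b * h^2 / 6
= 199 * 687^2 / 6
= 199 * 471969 / 6
= 15653638.5 mm^3

15653638.5 mm^3


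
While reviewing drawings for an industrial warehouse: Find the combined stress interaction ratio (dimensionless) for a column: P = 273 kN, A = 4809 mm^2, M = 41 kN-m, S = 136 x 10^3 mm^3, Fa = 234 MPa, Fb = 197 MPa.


f_a = P / A = 273000.0 / 4809 = 56.7686 MPa
f_b = M / S = 41000000.0 / 136000.0 = 301.4706 MPa
Ratio = f_a / Fa + f_b / Fb
= 56.7686 / 234 + 301.4706 / 197
= 1.7729 (dimensionless)

1.7729 (dimensionless)
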